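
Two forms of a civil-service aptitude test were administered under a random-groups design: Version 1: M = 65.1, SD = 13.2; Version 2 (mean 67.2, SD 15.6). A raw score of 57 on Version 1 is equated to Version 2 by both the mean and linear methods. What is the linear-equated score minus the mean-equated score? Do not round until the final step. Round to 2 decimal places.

-1.47

Mean-equated: 57 + (67.2 − 65.1) = 59.10
Linear-equated: (15.6/13.2)(57 − 65.1) + 67.2 = 57.627
Difference = 57.627 − 59.10 = -1.47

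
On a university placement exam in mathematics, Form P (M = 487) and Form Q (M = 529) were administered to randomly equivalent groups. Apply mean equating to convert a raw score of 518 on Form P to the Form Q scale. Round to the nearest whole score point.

Mean equating: y = x + (M_Y − M_X) = 518 + (529 − 487) = 560

560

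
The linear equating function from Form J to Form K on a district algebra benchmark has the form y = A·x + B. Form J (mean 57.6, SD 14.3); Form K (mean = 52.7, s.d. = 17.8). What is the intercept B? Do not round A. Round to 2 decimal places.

-19.00

A = SD_Y / SD_X = 17.8 / 14.3 = 1.244755
B = M_Y − A·M_X = 52.7 − 1.244755 × 57.6 = -19.00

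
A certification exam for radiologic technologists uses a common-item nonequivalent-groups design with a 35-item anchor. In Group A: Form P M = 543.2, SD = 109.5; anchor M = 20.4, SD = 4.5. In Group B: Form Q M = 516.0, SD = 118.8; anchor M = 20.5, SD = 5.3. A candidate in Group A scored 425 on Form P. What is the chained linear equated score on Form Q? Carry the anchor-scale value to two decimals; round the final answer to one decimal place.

404.8

Form P → anchor (Group A): v = (4.5/109.5)(425 − 543.2) + 20.4 = 15.54
anchor → Form Q (Group B): y = (118.8/5.3)(15.54 − 20.5) + 516.0 = 404.8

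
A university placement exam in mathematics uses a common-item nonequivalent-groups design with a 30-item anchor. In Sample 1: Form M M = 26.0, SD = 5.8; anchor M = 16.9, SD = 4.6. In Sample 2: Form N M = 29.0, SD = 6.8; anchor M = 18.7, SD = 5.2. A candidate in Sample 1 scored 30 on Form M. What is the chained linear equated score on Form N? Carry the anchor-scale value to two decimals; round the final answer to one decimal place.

30.8

Form M → anchor (Sample 1): v = (4.6/5.8)(30 − 26.0) + 16.9 = 20.07
anchor → Form N (Sample 2): y = (6.8/5.2)(20.07 − 18.7) + 29.0 = 30.8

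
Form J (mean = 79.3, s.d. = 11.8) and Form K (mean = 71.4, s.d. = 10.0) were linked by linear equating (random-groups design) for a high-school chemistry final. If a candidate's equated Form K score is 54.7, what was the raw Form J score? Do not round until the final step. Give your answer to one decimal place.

Invert y = (SD_Y/SD_X)(x − M_X) + M_Y:
x = (SD_X/SD_Y)(y − M_Y) + M_X = (11.8/10.0)(54.7 − 71.4) + 79.3
x = 1.180000 × -16.700 + 79.3 = 59.6

59.6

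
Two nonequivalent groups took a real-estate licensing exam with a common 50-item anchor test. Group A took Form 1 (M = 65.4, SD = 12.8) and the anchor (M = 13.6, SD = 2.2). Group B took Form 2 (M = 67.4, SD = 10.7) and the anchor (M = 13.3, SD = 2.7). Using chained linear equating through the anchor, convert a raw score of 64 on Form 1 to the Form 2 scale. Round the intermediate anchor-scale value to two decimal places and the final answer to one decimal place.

67.6

Form 1 → anchor (Group A): v = (2.2/12.8)(64 − 65.4) + 13.6 = 13.36
anchor → Form 2 (Group B): y = (10.7/2.7)(13.36 − 13.3) + 67.4 = 67.6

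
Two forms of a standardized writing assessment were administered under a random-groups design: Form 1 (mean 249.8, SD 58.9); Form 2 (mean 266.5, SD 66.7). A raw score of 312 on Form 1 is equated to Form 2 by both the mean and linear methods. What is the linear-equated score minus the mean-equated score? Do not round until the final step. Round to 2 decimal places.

8.24

Mean-equated: 312 + (266.5 − 249.8) = 328.70
Linear-equated: (66.7/58.9)(312 − 249.8) + 266.5 = 336.937
Difference = 336.937 − 328.70 = 8.24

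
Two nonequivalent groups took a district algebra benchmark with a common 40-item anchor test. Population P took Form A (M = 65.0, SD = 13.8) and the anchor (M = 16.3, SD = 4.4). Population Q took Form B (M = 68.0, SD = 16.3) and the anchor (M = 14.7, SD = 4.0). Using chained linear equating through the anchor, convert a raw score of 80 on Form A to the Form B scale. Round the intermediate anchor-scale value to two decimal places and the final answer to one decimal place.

94.0

Form A → anchor (Population P): v = (4.4/13.8)(80 − 65.0) + 16.3 = 21.08
anchor → Form B (Population Q): y = (16.3/4.0)(21.08 − 14.7) + 68.0 = 94.0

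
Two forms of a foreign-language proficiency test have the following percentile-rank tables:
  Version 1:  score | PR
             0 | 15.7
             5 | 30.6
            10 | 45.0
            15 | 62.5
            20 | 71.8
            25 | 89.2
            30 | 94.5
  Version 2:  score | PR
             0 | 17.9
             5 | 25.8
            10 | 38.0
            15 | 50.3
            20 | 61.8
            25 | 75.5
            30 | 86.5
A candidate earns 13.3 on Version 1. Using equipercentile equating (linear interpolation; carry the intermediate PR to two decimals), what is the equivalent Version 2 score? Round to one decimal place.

17.7

PR of 13.3 on Version 1: 45.0 + (13.3 − 10)/(15 − 10) × (62.5 − 45.0) = 56.55
On Version 2, PR 56.55 falls between score 15 (PR 50.3) and 20 (PR 61.8).
Interpolate: 15 + (56.55 − 50.3)/(61.8 − 50.3) × (20 − 15) = 17.7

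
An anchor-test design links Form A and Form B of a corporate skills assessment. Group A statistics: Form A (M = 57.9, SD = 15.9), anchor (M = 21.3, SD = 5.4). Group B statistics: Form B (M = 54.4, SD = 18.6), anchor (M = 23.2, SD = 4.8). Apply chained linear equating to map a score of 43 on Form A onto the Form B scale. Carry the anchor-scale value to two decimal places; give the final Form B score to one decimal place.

27.4

Form A → anchor (Group A): v = (5.4/15.9)(43 − 57.9) + 21.3 = 16.24
anchor → Form B (Group B): y = (18.6/4.8)(16.24 − 23.2) + 54.4 = 27.4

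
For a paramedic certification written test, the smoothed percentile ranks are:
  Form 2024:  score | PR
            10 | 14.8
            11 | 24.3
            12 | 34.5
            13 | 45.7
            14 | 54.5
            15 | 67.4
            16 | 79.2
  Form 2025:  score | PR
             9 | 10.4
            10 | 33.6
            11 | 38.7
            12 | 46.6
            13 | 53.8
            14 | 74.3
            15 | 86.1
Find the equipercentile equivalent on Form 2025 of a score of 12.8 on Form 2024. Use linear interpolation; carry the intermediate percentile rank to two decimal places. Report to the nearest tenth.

PR of 12.8 on Form 2024: 34.5 + (12.8 − 12)/(13 − 12) × (45.7 − 34.5) = 43.46
On Form 2025, PR 43.46 falls between score 11 (PR 38.7) and 12 (PR 46.6).
Interpolate: 11 + (43.46 − 38.7)/(46.6 − 38.7) × (12 − 11) = 11.6

11.6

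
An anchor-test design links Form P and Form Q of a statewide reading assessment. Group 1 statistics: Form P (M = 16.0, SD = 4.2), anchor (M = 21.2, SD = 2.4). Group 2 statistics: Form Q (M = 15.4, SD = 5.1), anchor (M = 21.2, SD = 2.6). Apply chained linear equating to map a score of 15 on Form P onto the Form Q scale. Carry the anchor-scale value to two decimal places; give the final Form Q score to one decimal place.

14.3

Form P → anchor (Group 1): v = (2.4/4.2)(15 − 16.0) + 21.2 = 20.63
anchor → Form Q (Group 2): y = (5.1/2.6)(20.63 − 21.2) + 15.4 = 14.3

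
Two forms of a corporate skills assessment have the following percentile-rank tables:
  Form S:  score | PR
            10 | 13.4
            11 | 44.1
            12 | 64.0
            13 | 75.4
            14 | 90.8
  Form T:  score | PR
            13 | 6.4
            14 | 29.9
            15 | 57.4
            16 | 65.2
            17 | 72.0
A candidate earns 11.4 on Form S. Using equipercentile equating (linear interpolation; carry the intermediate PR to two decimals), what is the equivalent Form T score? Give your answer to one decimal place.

14.8

PR of 11.4 on Form S: 44.1 + (11.4 − 11)/(12 − 11) × (64.0 − 44.1) = 52.06
On Form T, PR 52.06 falls between score 14 (PR 29.9) and 15 (PR 57.4).
Interpolate: 14 + (52.06 − 29.9)/(57.4 − 29.9) × (15 − 14) = 14.8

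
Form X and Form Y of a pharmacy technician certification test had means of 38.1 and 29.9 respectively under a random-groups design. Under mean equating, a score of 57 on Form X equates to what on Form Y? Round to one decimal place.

48.8

Mean equating: y = x + (M_Y − M_X) = 57 + (29.9 − 38.1) = 48.8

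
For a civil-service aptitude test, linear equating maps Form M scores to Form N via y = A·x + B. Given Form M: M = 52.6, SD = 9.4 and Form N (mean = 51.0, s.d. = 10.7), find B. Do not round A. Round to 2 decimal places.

A = SD_Y / SD_X = 10.7 / 9.4 = 1.138298
B = M_Y − A·M_X = 51.0 − 1.138298 × 52.6 = -8.87

-8.87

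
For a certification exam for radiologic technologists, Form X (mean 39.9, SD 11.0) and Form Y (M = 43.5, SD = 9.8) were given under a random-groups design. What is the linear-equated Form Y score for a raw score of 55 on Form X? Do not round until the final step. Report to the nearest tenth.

57.0

Linear equating: y = (SD_Y/SD_X)(x − M_X) + M_Y
y = (9.8/11.0)(55 − 39.9) + 43.5
y = 0.890909 × 15.1 + 43.5 = 13.4527 + 43.5 = 57.0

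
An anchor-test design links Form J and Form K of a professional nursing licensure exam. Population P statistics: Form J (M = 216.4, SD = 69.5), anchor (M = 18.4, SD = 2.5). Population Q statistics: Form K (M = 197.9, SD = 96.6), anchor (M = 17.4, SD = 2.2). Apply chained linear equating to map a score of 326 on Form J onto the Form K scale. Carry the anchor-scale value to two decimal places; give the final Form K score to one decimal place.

Form J → anchor (Population P): v = (2.5/69.5)(326 − 216.4) + 18.4 = 22.34
anchor → Form K (Population Q): y = (96.6/2.2)(22.34 − 17.4) + 197.9 = 414.8

414.8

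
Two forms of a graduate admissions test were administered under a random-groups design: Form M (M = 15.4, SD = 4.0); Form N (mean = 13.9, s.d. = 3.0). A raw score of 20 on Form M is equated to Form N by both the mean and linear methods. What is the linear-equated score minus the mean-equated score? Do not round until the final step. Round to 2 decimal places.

Mean-equated: 20 + (13.9 − 15.4) = 18.50
Linear-equated: (3.0/4.0)(20 − 15.4) + 13.9 = 17.350
Difference = 17.350 − 18.50 = -1.15

-1.15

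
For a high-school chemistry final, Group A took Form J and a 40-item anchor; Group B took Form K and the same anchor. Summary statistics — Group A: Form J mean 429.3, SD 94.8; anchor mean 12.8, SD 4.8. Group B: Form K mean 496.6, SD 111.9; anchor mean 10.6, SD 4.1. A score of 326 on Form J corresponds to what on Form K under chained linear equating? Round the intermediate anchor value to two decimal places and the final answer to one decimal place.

Form J → anchor (Group A): v = (4.8/94.8)(326 − 429.3) + 12.8 = 7.57
anchor → Form K (Group B): y = (111.9/4.1)(7.57 − 10.6) + 496.6 = 413.9

413.9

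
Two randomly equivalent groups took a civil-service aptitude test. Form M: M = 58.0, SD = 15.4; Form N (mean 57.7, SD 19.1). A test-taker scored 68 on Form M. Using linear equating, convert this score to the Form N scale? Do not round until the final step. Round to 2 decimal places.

70.10

Linear equating: y = (SD_Y/SD_X)(x − M_X) + M_Y
y = (19.1/15.4)(68 − 58.0) + 57.7
y = 1.240260 × 10.0 + 57.7 = 12.4026 + 57.7 = 70.10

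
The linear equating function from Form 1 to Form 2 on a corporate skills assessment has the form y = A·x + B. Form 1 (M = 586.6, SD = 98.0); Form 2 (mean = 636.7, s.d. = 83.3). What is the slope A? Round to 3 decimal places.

0.850

A = SD_Y / SD_X = 83.3 / 98.0 = 0.850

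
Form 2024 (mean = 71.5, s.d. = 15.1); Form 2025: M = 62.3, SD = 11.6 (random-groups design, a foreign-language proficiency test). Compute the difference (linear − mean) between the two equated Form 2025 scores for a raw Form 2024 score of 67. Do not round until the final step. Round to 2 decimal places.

Mean-equated: 67 + (62.3 − 71.5) = 57.80
Linear-equated: (11.6/15.1)(67 − 71.5) + 62.3 = 58.843
Difference = 58.843 − 57.80 = 1.04

1.04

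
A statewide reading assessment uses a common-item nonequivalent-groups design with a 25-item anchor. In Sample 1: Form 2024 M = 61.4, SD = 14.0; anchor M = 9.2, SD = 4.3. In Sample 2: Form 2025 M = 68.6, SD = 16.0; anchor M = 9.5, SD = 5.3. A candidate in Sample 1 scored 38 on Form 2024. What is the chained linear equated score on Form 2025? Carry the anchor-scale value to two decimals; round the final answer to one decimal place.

46.0

Form 2024 → anchor (Sample 1): v = (4.3/14.0)(38 − 61.4) + 9.2 = 2.01
anchor → Form 2025 (Sample 2): y = (16.0/5.3)(2.01 − 9.5) + 68.6 = 46.0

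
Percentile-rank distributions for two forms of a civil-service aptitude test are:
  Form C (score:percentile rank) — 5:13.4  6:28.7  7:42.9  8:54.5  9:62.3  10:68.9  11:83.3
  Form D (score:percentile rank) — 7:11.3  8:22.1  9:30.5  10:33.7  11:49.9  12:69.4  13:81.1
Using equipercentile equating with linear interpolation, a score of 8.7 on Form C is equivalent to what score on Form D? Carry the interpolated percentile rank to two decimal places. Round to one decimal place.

11.5

PR of 8.7 on Form C: 54.5 + (8.7 − 8)/(9 − 8) × (62.3 − 54.5) = 59.96
On Form D, PR 59.96 falls between score 11 (PR 49.9) and 12 (PR 69.4).
Interpolate: 11 + (59.96 − 49.9)/(69.4 − 49.9) × (12 − 11) = 11.5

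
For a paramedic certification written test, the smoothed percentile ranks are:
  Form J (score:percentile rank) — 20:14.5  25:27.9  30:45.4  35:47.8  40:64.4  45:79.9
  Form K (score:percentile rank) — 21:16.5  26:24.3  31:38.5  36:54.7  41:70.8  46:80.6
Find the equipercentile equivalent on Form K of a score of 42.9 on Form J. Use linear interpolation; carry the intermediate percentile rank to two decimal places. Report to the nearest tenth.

42.3

PR of 42.9 on Form J: 64.4 + (42.9 − 40)/(45 − 40) × (79.9 − 64.4) = 73.39
On Form K, PR 73.39 falls between score 41 (PR 70.8) and 46 (PR 80.6).
Interpolate: 41 + (73.39 − 70.8)/(80.6 − 70.8) × (46 − 41) = 42.3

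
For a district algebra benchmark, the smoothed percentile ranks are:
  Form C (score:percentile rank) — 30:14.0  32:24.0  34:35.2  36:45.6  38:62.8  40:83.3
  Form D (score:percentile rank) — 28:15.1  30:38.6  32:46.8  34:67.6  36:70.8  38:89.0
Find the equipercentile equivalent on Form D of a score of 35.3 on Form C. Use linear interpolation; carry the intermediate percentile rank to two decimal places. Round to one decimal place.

30.8

PR of 35.3 on Form C: 35.2 + (35.3 − 34)/(36 − 34) × (45.6 − 35.2) = 41.96
On Form D, PR 41.96 falls between score 30 (PR 38.6) and 32 (PR 46.8).
Interpolate: 30 + (41.96 − 38.6)/(46.8 − 38.6) × (32 − 30) = 30.8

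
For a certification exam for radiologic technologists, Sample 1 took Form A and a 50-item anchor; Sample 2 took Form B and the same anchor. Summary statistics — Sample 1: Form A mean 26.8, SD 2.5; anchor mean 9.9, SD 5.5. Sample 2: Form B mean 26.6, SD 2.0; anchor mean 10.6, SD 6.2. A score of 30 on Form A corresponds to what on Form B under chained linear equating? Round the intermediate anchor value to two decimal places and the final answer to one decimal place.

28.6

Form A → anchor (Sample 1): v = (5.5/2.5)(30 − 26.8) + 9.9 = 16.94
anchor → Form B (Sample 2): y = (2.0/6.2)(16.94 − 10.6) + 26.6 = 28.6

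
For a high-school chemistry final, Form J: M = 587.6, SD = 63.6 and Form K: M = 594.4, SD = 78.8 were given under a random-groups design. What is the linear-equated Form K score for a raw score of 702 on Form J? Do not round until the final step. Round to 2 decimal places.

736.14

Linear equating: y = (SD_Y/SD_X)(x − M_X) + M_Y
y = (78.8/63.6)(702 − 587.6) + 594.4
y = 1.238994 × 114.4 + 594.4 = 141.7409 + 594.4 = 736.14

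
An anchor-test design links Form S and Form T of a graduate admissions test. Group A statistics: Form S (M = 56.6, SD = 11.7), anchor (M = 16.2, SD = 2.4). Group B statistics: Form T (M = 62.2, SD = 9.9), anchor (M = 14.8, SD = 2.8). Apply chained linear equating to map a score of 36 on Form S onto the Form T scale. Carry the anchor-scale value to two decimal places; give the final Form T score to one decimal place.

Form S → anchor (Group A): v = (2.4/11.7)(36 − 56.6) + 16.2 = 11.97
anchor → Form T (Group B): y = (9.9/2.8)(11.97 − 14.8) + 62.2 = 52.2

52.2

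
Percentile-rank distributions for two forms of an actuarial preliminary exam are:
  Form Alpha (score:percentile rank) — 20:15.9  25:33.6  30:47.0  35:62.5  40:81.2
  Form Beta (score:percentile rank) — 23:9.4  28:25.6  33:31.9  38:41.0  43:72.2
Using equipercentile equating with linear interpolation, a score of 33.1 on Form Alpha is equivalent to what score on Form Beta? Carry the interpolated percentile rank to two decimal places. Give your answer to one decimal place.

PR of 33.1 on Form Alpha: 47.0 + (33.1 − 30)/(35 − 30) × (62.5 − 47.0) = 56.61
On Form Beta, PR 56.61 falls between score 38 (PR 41.0) and 43 (PR 72.2).
Interpolate: 38 + (56.61 − 41.0)/(72.2 − 41.0) × (43 − 38) = 40.5

40.5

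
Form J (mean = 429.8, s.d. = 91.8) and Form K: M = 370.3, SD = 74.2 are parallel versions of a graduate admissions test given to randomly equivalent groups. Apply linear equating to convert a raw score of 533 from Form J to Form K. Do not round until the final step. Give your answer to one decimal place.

453.7

Linear equating: y = (SD_Y/SD_X)(x − M_X) + M_Y
y = (74.2/91.8)(533 − 429.8) + 370.3
y = 0.808279 × 103.2 + 370.3 = 83.4144 + 370.3 = 453.7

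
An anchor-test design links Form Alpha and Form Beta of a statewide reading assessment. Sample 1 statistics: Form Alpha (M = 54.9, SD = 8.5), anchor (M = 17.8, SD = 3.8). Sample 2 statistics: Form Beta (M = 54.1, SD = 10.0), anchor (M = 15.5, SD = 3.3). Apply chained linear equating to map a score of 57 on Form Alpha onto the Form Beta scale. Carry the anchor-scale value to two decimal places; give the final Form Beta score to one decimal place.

Form Alpha → anchor (Sample 1): v = (3.8/8.5)(57 − 54.9) + 17.8 = 18.74
anchor → Form Beta (Sample 2): y = (10.0/3.3)(18.74 − 15.5) + 54.1 = 63.9

63.9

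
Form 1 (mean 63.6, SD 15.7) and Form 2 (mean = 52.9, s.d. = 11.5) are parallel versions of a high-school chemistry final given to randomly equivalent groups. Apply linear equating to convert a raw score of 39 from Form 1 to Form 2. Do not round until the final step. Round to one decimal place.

Linear equating: y = (SD_Y/SD_X)(x − M_X) + M_Y
y = (11.5/15.7)(39 − 63.6) + 52.9
y = 0.732484 × -24.6 + 52.9 = -18.0191 + 52.9 = 34.9

34.9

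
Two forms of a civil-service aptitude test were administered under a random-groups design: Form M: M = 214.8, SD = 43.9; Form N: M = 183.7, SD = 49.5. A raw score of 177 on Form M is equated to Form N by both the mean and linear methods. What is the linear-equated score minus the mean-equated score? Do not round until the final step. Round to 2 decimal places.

Mean-equated: 177 + (183.7 − 214.8) = 145.90
Linear-equated: (49.5/43.9)(177 − 214.8) + 183.7 = 141.078
Difference = 141.078 − 145.90 = -4.82

-4.82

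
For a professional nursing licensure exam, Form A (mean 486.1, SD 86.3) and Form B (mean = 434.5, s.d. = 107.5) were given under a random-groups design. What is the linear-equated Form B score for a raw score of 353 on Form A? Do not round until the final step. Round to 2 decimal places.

Linear equating: y = (SD_Y/SD_X)(x − M_X) + M_Y
y = (107.5/86.3)(353 − 486.1) + 434.5
y = 1.245655 × -133.1 + 434.5 = -165.7966 + 434.5 = 268.70

268.70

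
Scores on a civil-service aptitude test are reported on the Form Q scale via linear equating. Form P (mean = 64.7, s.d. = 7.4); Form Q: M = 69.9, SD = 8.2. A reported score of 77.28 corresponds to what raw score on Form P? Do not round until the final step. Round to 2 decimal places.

71.36

Invert y = (SD_Y/SD_X)(x − M_X) + M_Y:
x = (SD_X/SD_Y)(y − M_Y) + M_X = (7.4/8.2)(77.28 − 69.9) + 64.7
x = 0.902439 × 7.380 + 64.7 = 71.36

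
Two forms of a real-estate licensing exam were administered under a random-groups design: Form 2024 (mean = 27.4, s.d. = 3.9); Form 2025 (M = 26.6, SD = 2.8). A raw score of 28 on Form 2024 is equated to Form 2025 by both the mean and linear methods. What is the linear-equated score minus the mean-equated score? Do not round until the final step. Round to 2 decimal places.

-0.17

Mean-equated: 28 + (26.6 − 27.4) = 27.20
Linear-equated: (2.8/3.9)(28 − 27.4) + 26.6 = 27.031
Difference = 27.031 − 27.20 = -0.17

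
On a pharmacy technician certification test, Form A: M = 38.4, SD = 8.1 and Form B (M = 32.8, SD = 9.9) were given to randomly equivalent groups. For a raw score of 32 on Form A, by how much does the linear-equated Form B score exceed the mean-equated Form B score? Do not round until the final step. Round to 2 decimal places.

-1.42

Mean-equated: 32 + (32.8 − 38.4) = 26.40
Linear-equated: (9.9/8.1)(32 − 38.4) + 32.8 = 24.978
Difference = 24.978 − 26.40 = -1.42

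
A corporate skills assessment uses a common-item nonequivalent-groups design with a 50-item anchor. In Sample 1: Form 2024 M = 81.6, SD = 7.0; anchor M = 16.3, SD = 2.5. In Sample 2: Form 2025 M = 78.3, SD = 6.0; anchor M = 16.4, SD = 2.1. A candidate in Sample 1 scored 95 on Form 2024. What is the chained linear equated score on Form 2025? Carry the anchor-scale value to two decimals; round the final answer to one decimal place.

Form 2024 → anchor (Sample 1): v = (2.5/7.0)(95 − 81.6) + 16.3 = 21.09
anchor → Form 2025 (Sample 2): y = (6.0/2.1)(21.09 − 16.4) + 78.3 = 91.7

91.7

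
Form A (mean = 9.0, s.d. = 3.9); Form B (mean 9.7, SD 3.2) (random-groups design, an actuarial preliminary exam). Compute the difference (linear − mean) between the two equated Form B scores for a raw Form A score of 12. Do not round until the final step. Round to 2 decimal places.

Mean-equated: 12 + (9.7 − 9.0) = 12.70
Linear-equated: (3.2/3.9)(12 − 9.0) + 9.7 = 12.162
Difference = 12.162 − 12.70 = -0.54

-0.54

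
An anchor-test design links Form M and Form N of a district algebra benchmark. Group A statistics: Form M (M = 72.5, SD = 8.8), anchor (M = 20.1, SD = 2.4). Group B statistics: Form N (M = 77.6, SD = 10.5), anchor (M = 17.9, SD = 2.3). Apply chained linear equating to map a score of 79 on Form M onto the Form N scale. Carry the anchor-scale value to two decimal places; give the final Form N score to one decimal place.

Form M → anchor (Group A): v = (2.4/8.8)(79 − 72.5) + 20.1 = 21.87
anchor → Form N (Group B): y = (10.5/2.3)(21.87 − 17.9) + 77.6 = 95.7

95.7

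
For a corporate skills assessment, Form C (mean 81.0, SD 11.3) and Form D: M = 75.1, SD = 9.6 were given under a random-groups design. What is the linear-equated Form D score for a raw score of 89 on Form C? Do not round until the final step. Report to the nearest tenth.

Linear equating: y = (SD_Y/SD_X)(x − M_X) + M_Y
y = (9.6/11.3)(89 − 81.0) + 75.1
y = 0.849558 × 8.0 + 75.1 = 6.7965 + 75.1 = 81.9

81.9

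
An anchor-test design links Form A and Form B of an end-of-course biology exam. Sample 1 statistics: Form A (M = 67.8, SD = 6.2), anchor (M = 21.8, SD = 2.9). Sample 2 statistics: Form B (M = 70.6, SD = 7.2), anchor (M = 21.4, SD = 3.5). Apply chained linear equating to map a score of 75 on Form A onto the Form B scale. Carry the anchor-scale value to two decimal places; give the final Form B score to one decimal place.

78.4

Form A → anchor (Sample 1): v = (2.9/6.2)(75 − 67.8) + 21.8 = 25.17
anchor → Form B (Sample 2): y = (7.2/3.5)(25.17 − 21.4) + 70.6 = 78.4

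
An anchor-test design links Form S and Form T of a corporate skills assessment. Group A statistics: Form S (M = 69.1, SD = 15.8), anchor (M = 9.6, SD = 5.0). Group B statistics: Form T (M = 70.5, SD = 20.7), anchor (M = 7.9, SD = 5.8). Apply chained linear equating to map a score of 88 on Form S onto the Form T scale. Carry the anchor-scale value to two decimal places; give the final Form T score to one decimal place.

97.9

Form S → anchor (Group A): v = (5.0/15.8)(88 − 69.1) + 9.6 = 15.58
anchor → Form T (Group B): y = (20.7/5.8)(15.58 − 7.9) + 70.5 = 97.9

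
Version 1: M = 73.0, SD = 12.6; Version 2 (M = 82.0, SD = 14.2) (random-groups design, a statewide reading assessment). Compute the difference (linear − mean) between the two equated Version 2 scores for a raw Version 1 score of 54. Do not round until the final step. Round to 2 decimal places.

-2.41

Mean-equated: 54 + (82.0 − 73.0) = 63.00
Linear-equated: (14.2/12.6)(54 − 73.0) + 82.0 = 60.587
Difference = 60.587 − 63.00 = -2.41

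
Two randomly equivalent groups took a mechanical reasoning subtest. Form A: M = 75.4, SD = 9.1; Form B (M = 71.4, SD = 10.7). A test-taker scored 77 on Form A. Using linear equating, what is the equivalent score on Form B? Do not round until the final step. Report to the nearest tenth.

73.3

Linear equating: y = (SD_Y/SD_X)(x − M_X) + M_Y
y = (10.7/9.1)(77 − 75.4) + 71.4
y = 1.175824 × 1.6 + 71.4 = 1.8813 + 71.4 = 73.3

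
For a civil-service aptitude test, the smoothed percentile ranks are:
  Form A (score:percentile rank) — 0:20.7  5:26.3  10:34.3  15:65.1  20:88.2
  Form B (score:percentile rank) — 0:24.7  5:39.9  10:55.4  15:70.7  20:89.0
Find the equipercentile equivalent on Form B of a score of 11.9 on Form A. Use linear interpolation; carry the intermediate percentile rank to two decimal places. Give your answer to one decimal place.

7.0

PR of 11.9 on Form A: 34.3 + (11.9 − 10)/(15 − 10) × (65.1 − 34.3) = 46.00
On Form B, PR 46.00 falls between score 5 (PR 39.9) and 10 (PR 55.4).
Interpolate: 5 + (46.00 − 39.9)/(55.4 − 39.9) × (10 − 5) = 7.0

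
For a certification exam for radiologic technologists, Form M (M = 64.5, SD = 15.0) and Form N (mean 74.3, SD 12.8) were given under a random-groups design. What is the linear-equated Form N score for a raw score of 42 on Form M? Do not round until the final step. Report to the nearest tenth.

55.1

Linear equating: y = (SD_Y/SD_X)(x − M_X) + M_Y
y = (12.8/15.0)(42 − 64.5) + 74.3
y = 0.853333 × -22.5 + 74.3 = -19.2000 + 74.3 = 55.1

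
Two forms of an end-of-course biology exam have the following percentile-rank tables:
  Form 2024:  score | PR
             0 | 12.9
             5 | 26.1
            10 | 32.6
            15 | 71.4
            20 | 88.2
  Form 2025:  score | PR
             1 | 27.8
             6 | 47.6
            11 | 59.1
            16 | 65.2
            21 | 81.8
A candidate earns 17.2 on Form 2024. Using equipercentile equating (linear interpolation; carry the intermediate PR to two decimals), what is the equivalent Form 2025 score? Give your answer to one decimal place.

PR of 17.2 on Form 2024: 71.4 + (17.2 − 15)/(20 − 15) × (88.2 − 71.4) = 78.79
On Form 2025, PR 78.79 falls between score 16 (PR 65.2) and 21 (PR 81.8).
Interpolate: 16 + (78.79 − 65.2)/(81.8 − 65.2) × (21 − 16) = 20.1

20.1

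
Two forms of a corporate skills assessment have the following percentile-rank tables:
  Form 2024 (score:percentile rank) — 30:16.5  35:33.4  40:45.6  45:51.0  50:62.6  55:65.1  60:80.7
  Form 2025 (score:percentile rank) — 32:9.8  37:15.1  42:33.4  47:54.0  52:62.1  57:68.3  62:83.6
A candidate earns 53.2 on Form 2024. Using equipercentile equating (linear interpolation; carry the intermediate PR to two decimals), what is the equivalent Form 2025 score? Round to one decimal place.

PR of 53.2 on Form 2024: 62.6 + (53.2 − 50)/(55 − 50) × (65.1 − 62.6) = 64.20
On Form 2025, PR 64.20 falls between score 52 (PR 62.1) and 57 (PR 68.3).
Interpolate: 52 + (64.20 − 62.1)/(68.3 − 62.1) × (57 − 52) = 53.7

53.7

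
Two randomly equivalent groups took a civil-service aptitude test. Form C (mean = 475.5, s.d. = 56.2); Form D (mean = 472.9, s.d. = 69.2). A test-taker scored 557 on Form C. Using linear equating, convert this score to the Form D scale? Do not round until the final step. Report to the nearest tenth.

Linear equating: y = (SD_Y/SD_X)(x − M_X) + M_Y
y = (69.2/56.2)(557 − 475.5) + 472.9
y = 1.231317 × 81.5 + 472.9 = 100.3523 + 472.9 = 573.3

573.3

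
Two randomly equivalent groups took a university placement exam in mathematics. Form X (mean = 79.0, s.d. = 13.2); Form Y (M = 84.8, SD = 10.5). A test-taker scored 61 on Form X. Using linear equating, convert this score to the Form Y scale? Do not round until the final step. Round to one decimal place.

Linear equating: y = (SD_Y/SD_X)(x − M_X) + M_Y
y = (10.5/13.2)(61 − 79.0) + 84.8
y = 0.795455 × -18.0 + 84.8 = -14.3182 + 84.8 = 70.5

70.5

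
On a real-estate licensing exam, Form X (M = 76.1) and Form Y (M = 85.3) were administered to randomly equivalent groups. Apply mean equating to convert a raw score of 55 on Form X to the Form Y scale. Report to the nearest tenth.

64.2

Mean equating: y = x + (M_Y − M_X) = 55 + (85.3 − 76.1) = 64.2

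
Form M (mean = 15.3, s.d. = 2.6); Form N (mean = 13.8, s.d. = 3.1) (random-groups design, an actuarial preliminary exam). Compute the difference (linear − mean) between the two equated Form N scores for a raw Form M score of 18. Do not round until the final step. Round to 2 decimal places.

0.52

Mean-equated: 18 + (13.8 − 15.3) = 16.50
Linear-equated: (3.1/2.6)(18 − 15.3) + 13.8 = 17.019
Difference = 17.019 − 16.50 = 0.52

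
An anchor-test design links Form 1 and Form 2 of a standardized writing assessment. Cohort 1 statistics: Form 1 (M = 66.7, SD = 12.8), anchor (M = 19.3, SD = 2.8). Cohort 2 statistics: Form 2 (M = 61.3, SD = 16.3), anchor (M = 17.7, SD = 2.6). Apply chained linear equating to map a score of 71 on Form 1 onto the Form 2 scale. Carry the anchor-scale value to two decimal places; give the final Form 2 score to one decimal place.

77.2

Form 1 → anchor (Cohort 1): v = (2.8/12.8)(71 − 66.7) + 19.3 = 20.24
anchor → Form 2 (Cohort 2): y = (16.3/2.6)(20.24 − 17.7) + 61.3 = 77.2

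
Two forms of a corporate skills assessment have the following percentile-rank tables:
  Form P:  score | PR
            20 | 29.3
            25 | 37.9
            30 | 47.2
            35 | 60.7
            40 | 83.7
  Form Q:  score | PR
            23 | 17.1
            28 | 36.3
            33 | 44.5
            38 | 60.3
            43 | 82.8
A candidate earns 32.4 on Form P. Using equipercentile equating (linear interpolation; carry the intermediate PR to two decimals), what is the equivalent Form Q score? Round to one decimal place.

35.9

PR of 32.4 on Form P: 47.2 + (32.4 − 30)/(35 − 30) × (60.7 − 47.2) = 53.68
On Form Q, PR 53.68 falls between score 33 (PR 44.5) and 38 (PR 60.3).
Interpolate: 33 + (53.68 − 44.5)/(60.3 − 44.5) × (38 − 33) = 35.9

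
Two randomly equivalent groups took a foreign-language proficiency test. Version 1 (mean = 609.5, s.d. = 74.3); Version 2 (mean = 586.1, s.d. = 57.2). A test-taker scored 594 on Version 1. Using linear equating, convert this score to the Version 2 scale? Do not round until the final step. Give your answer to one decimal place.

574.2

Linear equating: y = (SD_Y/SD_X)(x − M_X) + M_Y
y = (57.2/74.3)(594 − 609.5) + 586.1
y = 0.769852 × -15.5 + 586.1 = -11.9327 + 586.1 = 574.2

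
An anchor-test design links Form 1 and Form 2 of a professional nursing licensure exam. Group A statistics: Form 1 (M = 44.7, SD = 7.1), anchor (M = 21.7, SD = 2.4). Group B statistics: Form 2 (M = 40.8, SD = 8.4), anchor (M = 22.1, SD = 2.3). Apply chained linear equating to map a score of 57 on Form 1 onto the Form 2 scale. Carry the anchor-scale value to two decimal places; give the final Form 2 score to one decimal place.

54.5

Form 1 → anchor (Group A): v = (2.4/7.1)(57 − 44.7) + 21.7 = 25.86
anchor → Form 2 (Group B): y = (8.4/2.3)(25.86 − 22.1) + 40.8 = 54.5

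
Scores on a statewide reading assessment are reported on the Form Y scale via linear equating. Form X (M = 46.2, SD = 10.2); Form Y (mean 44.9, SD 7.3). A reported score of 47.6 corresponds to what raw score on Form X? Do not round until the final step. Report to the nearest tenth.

50.0

Invert y = (SD_Y/SD_X)(x − M_X) + M_Y:
x = (SD_X/SD_Y)(y − M_Y) + M_X = (10.2/7.3)(47.6 − 44.9) + 46.2
x = 1.397260 × 2.700 + 46.2 = 50.0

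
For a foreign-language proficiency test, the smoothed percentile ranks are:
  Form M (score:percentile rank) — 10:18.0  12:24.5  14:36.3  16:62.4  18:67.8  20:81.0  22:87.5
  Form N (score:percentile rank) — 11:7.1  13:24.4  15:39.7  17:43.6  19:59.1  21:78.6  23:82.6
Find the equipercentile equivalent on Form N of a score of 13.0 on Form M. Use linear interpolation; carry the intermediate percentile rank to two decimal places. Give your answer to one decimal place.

13.8

PR of 13.0 on Form M: 24.5 + (13.0 − 12)/(14 − 12) × (36.3 − 24.5) = 30.40
On Form N, PR 30.40 falls between score 13 (PR 24.4) and 15 (PR 39.7).
Interpolate: 13 + (30.40 − 24.4)/(39.7 − 24.4) × (15 − 13) = 13.8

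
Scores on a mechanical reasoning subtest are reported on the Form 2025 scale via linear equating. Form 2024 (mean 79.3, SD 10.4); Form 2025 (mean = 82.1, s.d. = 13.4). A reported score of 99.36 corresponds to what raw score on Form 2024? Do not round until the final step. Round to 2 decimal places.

Invert y = (SD_Y/SD_X)(x − M_X) + M_Y:
x = (SD_X/SD_Y)(y − M_Y) + M_X = (10.4/13.4)(99.36 − 82.1) + 79.3
x = 0.776119 × 17.260 + 79.3 = 92.70

92.70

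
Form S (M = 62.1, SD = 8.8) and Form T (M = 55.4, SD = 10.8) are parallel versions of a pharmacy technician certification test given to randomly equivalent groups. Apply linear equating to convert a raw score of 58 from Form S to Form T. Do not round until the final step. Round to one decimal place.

Linear equating: y = (SD_Y/SD_X)(x − M_X) + M_Y
y = (10.8/8.8)(58 − 62.1) + 55.4
y = 1.227273 × -4.1 + 55.4 = -5.0318 + 55.4 = 50.4

50.4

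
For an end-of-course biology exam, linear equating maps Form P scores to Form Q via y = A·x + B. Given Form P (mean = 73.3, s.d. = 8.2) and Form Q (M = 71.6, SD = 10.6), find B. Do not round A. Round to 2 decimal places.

-23.15

A = SD_Y / SD_X = 10.6 / 8.2 = 1.292683
B = M_Y − A·M_X = 71.6 − 1.292683 × 73.3 = -23.15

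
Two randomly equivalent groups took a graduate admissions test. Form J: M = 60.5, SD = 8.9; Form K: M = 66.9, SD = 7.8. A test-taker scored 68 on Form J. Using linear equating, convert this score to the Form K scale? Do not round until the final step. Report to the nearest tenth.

73.5

Linear equating: y = (SD_Y/SD_X)(x − M_X) + M_Y
y = (7.8/8.9)(68 − 60.5) + 66.9
y = 0.876404 × 7.5 + 66.9 = 6.5730 + 66.9 = 73.5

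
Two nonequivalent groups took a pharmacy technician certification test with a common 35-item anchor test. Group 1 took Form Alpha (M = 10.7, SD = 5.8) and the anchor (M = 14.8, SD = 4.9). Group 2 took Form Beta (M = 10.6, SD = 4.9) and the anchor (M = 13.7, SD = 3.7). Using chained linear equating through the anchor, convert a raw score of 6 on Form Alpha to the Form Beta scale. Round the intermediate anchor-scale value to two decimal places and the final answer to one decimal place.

6.8

Form Alpha → anchor (Group 1): v = (4.9/5.8)(6 − 10.7) + 14.8 = 10.83
anchor → Form Beta (Group 2): y = (4.9/3.7)(10.83 − 13.7) + 10.6 = 6.8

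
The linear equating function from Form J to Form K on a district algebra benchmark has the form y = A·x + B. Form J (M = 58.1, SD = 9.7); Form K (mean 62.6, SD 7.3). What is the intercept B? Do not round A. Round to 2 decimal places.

A = SD_Y / SD_X = 7.3 / 9.7 = 0.752577
B = M_Y − A·M_X = 62.6 − 0.752577 × 58.1 = 18.88

18.88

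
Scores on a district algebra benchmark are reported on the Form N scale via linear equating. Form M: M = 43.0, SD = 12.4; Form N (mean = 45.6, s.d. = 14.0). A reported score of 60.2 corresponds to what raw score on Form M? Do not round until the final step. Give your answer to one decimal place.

55.9

Invert y = (SD_Y/SD_X)(x − M_X) + M_Y:
x = (SD_X/SD_Y)(y − M_Y) + M_X = (12.4/14.0)(60.2 − 45.6) + 43.0
x = 0.885714 × 14.600 + 43.0 = 55.9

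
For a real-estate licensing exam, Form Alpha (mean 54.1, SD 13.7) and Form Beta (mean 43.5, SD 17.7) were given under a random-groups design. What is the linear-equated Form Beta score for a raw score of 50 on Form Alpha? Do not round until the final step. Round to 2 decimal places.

38.20

Linear equating: y = (SD_Y/SD_X)(x − M_X) + M_Y
y = (17.7/13.7)(50 − 54.1) + 43.5
y = 1.291971 × -4.1 + 43.5 = -5.2971 + 43.5 = 38.20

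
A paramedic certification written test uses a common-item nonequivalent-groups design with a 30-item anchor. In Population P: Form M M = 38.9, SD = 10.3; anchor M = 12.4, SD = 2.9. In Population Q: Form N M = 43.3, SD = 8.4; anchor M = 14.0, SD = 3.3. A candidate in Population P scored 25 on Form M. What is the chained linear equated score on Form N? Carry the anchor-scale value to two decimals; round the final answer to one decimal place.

29.3

Form M → anchor (Population P): v = (2.9/10.3)(25 − 38.9) + 12.4 = 8.49
anchor → Form N (Population Q): y = (8.4/3.3)(8.49 − 14.0) + 43.3 = 29.3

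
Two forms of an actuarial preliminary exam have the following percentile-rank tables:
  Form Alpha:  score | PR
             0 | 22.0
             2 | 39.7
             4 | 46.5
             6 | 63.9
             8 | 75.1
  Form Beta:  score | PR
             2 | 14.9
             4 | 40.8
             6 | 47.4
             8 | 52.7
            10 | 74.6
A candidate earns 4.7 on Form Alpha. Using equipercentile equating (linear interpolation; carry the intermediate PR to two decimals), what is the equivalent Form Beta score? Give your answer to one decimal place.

8.0

PR of 4.7 on Form Alpha: 46.5 + (4.7 − 4)/(6 − 4) × (63.9 − 46.5) = 52.59
On Form Beta, PR 52.59 falls between score 6 (PR 47.4) and 8 (PR 52.7).
Interpolate: 6 + (52.59 − 47.4)/(52.7 − 47.4) × (8 − 6) = 8.0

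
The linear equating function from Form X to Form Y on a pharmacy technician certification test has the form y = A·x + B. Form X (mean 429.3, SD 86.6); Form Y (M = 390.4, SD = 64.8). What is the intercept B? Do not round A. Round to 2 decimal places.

69.17

A = SD_Y / SD_X = 64.8 / 86.6 = 0.748268
B = M_Y − A·M_X = 390.4 − 0.748268 × 429.3 = 69.17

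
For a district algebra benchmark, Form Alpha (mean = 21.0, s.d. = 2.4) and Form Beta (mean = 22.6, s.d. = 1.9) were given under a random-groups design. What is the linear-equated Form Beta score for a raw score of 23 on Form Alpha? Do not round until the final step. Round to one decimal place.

Linear equating: y = (SD_Y/SD_X)(x − M_X) + M_Y
y = (1.9/2.4)(23 − 21.0) + 22.6
y = 0.791667 × 2.0 + 22.6 = 1.5833 + 22.6 = 24.2

24.2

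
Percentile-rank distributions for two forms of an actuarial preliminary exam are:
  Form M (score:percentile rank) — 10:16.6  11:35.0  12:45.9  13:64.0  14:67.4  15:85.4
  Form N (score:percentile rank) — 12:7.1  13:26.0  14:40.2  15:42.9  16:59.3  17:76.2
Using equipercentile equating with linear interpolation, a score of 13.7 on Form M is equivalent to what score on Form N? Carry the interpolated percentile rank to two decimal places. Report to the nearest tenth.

PR of 13.7 on Form M: 64.0 + (13.7 − 13)/(14 − 13) × (67.4 − 64.0) = 66.38
On Form N, PR 66.38 falls between score 16 (PR 59.3) and 17 (PR 76.2).
Interpolate: 16 + (66.38 − 59.3)/(76.2 − 59.3) × (17 − 16) = 16.4

16.4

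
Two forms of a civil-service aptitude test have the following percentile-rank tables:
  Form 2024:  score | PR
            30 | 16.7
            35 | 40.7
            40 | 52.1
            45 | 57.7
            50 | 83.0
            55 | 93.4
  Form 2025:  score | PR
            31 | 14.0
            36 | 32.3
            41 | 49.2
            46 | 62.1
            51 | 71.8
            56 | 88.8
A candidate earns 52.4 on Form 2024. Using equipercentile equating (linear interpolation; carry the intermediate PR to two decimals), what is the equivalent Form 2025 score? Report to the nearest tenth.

PR of 52.4 on Form 2024: 83.0 + (52.4 − 50)/(55 − 50) × (93.4 − 83.0) = 87.99
On Form 2025, PR 87.99 falls between score 51 (PR 71.8) and 56 (PR 88.8).
Interpolate: 51 + (87.99 − 71.8)/(88.8 − 71.8) × (56 − 51) = 55.8

55.8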